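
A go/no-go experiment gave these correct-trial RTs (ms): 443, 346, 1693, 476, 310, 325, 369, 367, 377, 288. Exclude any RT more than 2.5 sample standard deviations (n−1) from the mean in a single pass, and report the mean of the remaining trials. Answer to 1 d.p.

n = 10, ΣRT = 4994, M = 499.400
Σ(x−M)² = 1612434.40; s = √(1612434.40/9) = 423.272
Cutoffs: 499.400 ± 2.5·423.272 → [-558.8, 1557.6]
Outside: 1693 → excluded.
Retained (n=9): Σ = 3301, mean = 3301/9 = 366.778

366.8 ms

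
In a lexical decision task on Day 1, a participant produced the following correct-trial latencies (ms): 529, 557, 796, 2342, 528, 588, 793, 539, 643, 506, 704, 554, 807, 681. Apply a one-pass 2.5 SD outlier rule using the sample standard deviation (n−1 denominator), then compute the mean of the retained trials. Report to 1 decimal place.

632.7 ms

n = 14, ΣRT = 10567, M = 754.786
Σ(x−M)² = 2863774.36; s = √(2863774.36/13) = 469.351
Cutoffs: 754.786 ± 2.5·469.351 → [-418.6, 1928.2]
Outside: 2342 → excluded.
Retained (n=13): Σ = 8225, mean = 8225/13 = 632.692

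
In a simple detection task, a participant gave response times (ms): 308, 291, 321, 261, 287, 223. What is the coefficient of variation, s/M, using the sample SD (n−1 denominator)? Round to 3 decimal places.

n = 6, Σ = 1691, M = 281.8333
Σ(x−M)² = 6224.833; s = √(6224.833/5) = 35.2841
CV = 35.2841 / 281.8333 = 0.12519

0.125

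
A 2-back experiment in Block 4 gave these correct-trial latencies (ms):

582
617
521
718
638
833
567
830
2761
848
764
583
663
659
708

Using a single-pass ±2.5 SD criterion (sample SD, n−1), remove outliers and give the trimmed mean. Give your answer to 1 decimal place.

n = 15, ΣRT = 12292, M = 819.467
Σ(x−M)² = 4185739.73; s = √(4185739.73/14) = 546.792
Cutoffs: 819.467 ± 2.5·546.792 → [-547.5, 2186.4]
Outside: 2761 → excluded.
Retained (n=14): Σ = 9531, mean = 9531/14 = 680.786

680.8 ms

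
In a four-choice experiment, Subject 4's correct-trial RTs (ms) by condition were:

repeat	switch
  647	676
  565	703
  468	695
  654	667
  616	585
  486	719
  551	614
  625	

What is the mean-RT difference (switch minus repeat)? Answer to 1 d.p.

89.1 ms

M(repeat) = 4612/8 = 576.500
M(switch) = 4659/7 = 665.571
Difference = 665.571 − 576.500 = 89.071 ms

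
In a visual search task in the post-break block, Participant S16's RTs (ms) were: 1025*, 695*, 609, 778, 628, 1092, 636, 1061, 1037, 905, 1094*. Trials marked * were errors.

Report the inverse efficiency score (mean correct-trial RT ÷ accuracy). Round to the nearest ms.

1159 ms

Correct trials (n=8): 609, 778, 628, 1092, 636, 1061, 1037, 905
Mean correct RT = 6746/8 = 843.2500 ms
Proportion correct = 8/11
IES = 843.2500 / (8/11) = 1159.469 ms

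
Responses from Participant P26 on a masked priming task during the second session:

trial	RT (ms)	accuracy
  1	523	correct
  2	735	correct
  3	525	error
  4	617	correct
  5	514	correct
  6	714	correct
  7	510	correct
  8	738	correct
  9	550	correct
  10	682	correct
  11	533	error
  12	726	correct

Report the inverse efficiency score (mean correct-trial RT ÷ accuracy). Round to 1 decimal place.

757.1 ms

Correct trials (n=10): 523, 735, 617, 514, 714, 510, 738, 550, 682, 726
Mean correct RT = 6309/10 = 630.9000 ms
Proportion correct = 10/12
IES = 630.9000 / (10/12) = 757.080 ms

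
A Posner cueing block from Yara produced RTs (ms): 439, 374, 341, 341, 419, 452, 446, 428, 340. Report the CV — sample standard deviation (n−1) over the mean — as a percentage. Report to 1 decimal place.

n = 9, Σ = 3580, M = 397.7778
Σ(x−M)² = 18679.556; s = √(18679.556/8) = 48.3213
CV = 48.3213 / 397.7778 = 0.12148 = 12.148%

12.1%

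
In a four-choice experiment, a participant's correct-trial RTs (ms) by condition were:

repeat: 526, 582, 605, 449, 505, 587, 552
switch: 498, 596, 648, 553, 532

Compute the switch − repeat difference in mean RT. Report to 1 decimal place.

21.7 ms

M(repeat) = 3806/7 = 543.714
M(switch) = 2827/5 = 565.400
Difference = 565.400 − 543.714 = 21.686 ms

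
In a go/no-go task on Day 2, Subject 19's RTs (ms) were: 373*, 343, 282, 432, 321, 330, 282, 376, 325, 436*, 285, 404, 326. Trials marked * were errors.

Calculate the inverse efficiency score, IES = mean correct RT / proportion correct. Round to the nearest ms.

398 ms

Correct trials (n=11): 343, 282, 432, 321, 330, 282, 376, 325, 285, 404, 326
Mean correct RT = 3706/11 = 336.9091 ms
Proportion correct = 11/13
IES = 336.9091 / (11/13) = 398.165 ms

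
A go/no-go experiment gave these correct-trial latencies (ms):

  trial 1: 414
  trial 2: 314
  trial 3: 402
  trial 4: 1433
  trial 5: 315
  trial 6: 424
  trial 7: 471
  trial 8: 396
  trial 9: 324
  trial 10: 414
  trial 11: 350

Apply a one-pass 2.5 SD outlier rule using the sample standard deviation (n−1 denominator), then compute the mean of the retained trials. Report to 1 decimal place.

n = 11, ΣRT = 5257, M = 477.909
Σ(x−M)² = 1029246.91; s = √(1029246.91/10) = 320.819
Cutoffs: 477.909 ± 2.5·320.819 → [-324.1, 1280.0]
Outside: 1433 → excluded.
Retained (n=10): Σ = 3824, mean = 3824/10 = 382.400

382.4 ms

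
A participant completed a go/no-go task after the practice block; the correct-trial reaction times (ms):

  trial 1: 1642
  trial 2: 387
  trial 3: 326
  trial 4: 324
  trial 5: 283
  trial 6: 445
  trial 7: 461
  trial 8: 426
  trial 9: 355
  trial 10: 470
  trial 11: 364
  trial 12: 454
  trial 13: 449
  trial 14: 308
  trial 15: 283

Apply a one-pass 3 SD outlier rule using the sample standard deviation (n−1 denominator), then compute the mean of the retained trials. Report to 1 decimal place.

n = 15, ΣRT = 6977, M = 465.133
Σ(x−M)² = 1546151.73; s = √(1546151.73/14) = 332.324
Cutoffs: 465.133 ± 3·332.324 → [-531.8, 1462.1]
Outside: 1642 → excluded.
Retained (n=14): Σ = 5335, mean = 5335/14 = 381.071

381.1 ms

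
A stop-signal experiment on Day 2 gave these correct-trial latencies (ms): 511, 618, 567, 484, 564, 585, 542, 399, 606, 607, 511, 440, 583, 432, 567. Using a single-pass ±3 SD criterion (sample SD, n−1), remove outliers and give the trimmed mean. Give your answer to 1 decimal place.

n = 15, ΣRT = 8016, M = 534.400
Σ(x−M)² = 66733.60; s = √(66733.60/14) = 69.041
Cutoffs: 534.400 ± 3·69.041 → [327.3, 741.5]
No RTs fall outside the cutoffs; all 15 retained. Mean = 8016/15 = 534.400

534.4 ms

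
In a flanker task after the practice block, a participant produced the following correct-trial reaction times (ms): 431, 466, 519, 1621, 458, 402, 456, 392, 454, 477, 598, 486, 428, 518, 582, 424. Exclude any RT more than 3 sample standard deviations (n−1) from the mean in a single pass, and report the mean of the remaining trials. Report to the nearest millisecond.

473 ms

n = 16, ΣRT = 8712, M = 544.500
Σ(x−M)² = 1286656.00; s = √(1286656.00/15) = 292.877
Cutoffs: 544.500 ± 3·292.877 → [-334.1, 1423.1]
Outside: 1621 → excluded.
Retained (n=15): Σ = 7091, mean = 7091/15 = 472.733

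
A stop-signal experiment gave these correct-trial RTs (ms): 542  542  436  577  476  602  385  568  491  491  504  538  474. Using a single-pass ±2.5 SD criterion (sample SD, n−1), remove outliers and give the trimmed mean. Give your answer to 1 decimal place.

509.7 ms

n = 13, ΣRT = 6626, M = 509.692
Σ(x−M)² = 43458.77; s = √(43458.77/12) = 60.179
Cutoffs: 509.692 ± 2.5·60.179 → [359.2, 660.1]
No RTs fall outside the cutoffs; all 13 retained. Mean = 6626/13 = 509.692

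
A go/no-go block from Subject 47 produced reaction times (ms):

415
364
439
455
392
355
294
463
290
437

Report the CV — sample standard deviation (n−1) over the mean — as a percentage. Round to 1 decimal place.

16.2%

n = 10, Σ = 3904, M = 390.4000
Σ(x−M)² = 35908.400; s = √(35908.400/9) = 63.1650
CV = 63.1650 / 390.4000 = 0.16180 = 16.180%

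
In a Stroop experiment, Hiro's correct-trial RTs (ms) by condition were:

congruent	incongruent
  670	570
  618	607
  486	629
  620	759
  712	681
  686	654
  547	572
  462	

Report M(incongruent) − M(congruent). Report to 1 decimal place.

M(congruent) = 4801/8 = 600.125
M(incongruent) = 4472/7 = 638.857
Difference = 638.857 − 600.125 = 38.732 ms

38.7 ms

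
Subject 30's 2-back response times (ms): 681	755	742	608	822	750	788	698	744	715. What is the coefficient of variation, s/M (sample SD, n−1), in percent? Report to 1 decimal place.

8.1%

n = 10, Σ = 7303, M = 730.3000
Σ(x−M)² = 31726.100; s = √(31726.100/9) = 59.3727
CV = 59.3727 / 730.3000 = 0.08130 = 8.130%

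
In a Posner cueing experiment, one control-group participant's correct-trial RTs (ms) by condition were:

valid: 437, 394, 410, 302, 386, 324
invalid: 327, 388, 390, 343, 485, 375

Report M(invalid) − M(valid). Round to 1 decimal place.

9.2 ms

M(valid) = 2253/6 = 375.500
M(invalid) = 2308/6 = 384.667
Difference = 384.667 − 375.500 = 9.167 ms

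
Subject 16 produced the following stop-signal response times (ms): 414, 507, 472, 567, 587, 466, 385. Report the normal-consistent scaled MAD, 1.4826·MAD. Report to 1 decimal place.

Sorted: 385, 414, 466, 472, 507, 567, 587 → median = 472
|x − 472| sorted: 0, 6, 35, 58, 87, 95, 115 → MAD = 58
Robust SD ≈ 1.4826 × 58 = 85.991

86.0 ms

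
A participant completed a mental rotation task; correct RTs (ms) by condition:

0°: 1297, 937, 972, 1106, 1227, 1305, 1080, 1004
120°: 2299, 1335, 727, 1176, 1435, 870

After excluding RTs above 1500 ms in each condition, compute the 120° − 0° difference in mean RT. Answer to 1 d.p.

-7.4 ms

120°: exclude 2299
M(0°) = 8928/8 = 1116.000
M(120°) = 5543/5 = 1108.600
Difference = 1108.600 − 1116.000 = -7.400 ms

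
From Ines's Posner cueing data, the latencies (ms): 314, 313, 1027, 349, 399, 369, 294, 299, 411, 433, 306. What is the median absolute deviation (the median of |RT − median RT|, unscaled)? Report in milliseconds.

Sorted: 294, 299, 306, 313, 314, 349, 369, 399, 411, 433, 1027 → median = 349
|x − 349|: 35, 36, 678, 0, 50, 20, 55, 50, 62, 84, 43
Sorted deviations: 0, 20, 35, 36, 43, 50, 50, 55, 62, 84, 678 → MAD = 50

50 ms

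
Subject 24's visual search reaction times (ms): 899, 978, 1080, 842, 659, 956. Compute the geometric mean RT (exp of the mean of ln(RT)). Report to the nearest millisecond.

ln(RT): 6.8013, 6.8855, 6.9847, 6.7358, 6.4907, 6.8628
Mean ln(RT) = 40.7608/6 = 6.79346
Geometric mean = exp(6.79346) = 892.00 ms

892 ms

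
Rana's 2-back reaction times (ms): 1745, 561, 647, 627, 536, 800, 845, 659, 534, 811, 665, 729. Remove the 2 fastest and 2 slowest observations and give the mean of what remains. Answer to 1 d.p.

Sorted: 534, 536, 561, 627, 647, 659, 665, 729, 800, 811, 845, 1745
Drop lowest 2 (534, 536) and highest 2 (845, 1745)
Remaining (n=8): Σ = 5499, mean = 5499/8 = 687.375

687.4 ms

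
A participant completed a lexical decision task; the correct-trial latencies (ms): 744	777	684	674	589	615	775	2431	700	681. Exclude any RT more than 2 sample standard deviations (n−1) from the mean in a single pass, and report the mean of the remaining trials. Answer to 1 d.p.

n = 10, ΣRT = 8670, M = 867.000
Σ(x−M)² = 2751800.00; s = √(2751800.00/9) = 552.952
Cutoffs: 867.000 ± 2·552.952 → [-238.9, 1972.9]
Outside: 2431 → excluded.
Retained (n=9): Σ = 6239, mean = 6239/9 = 693.222

693.2 ms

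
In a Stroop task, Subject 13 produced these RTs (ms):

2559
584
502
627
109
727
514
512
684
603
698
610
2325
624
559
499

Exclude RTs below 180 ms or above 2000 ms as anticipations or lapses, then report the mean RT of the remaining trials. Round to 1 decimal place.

595.6 ms

Excluded: 109, 2325, 2559
Retained (n=13): Σ = 7743
Mean = 7743/13 = 595.6154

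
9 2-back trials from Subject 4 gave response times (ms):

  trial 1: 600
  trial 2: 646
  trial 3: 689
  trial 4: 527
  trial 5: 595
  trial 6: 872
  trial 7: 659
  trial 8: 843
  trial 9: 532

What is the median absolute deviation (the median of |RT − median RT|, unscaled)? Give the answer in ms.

51 ms

Sorted: 527, 532, 595, 600, 646, 659, 689, 843, 872 → median = 646
|x − 646|: 46, 0, 43, 119, 51, 226, 13, 197, 114
Sorted deviations: 0, 13, 43, 46, 51, 114, 119, 197, 226 → MAD = 51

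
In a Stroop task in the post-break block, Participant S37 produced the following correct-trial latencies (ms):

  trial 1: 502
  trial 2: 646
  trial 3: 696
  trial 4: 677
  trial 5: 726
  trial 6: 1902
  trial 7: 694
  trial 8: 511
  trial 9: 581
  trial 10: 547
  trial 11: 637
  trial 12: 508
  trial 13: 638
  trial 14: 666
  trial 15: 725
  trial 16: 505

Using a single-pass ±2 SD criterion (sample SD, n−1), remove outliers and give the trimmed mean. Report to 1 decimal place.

n = 16, ΣRT = 11161, M = 697.562
Σ(x−M)² = 1645859.94; s = √(1645859.94/15) = 331.246
Cutoffs: 697.562 ± 2·331.246 → [35.1, 1360.1]
Outside: 1902 → excluded.
Retained (n=15): Σ = 9259, mean = 9259/15 = 617.267

617.3 ms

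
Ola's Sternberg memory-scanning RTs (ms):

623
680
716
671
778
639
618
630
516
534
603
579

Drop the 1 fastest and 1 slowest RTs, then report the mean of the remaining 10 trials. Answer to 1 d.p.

Sorted: 516, 534, 579, 603, 618, 623, 630, 639, 671, 680, 716, 778
Drop lowest 1 (516) and highest 1 (778)
Remaining (n=10): Σ = 6293, mean = 6293/10 = 629.300

629.3 ms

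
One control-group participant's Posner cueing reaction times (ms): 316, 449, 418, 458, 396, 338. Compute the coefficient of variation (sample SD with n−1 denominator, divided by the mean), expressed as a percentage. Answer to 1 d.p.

14.7%

n = 6, Σ = 2375, M = 395.8333
Σ(x−M)² = 16900.833; s = √(16900.833/5) = 58.1392
CV = 58.1392 / 395.8333 = 0.14688 = 14.688%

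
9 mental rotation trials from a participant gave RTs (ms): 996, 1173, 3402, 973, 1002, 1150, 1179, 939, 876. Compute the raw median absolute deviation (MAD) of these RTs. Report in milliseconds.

126 ms

Sorted: 876, 939, 973, 996, 1002, 1150, 1173, 1179, 3402 → median = 1002
|x − 1002|: 6, 171, 2400, 29, 0, 148, 177, 63, 126
Sorted deviations: 0, 6, 29, 63, 126, 148, 171, 177, 2400 → MAD = 126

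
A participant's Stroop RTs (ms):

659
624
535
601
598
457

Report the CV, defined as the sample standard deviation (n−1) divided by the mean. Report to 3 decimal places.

0.125

n = 6, Σ = 3474, M = 579.0000
Σ(x−M)² = 26090.000; s = √(26090.000/5) = 72.2357
CV = 72.2357 / 579.0000 = 0.12476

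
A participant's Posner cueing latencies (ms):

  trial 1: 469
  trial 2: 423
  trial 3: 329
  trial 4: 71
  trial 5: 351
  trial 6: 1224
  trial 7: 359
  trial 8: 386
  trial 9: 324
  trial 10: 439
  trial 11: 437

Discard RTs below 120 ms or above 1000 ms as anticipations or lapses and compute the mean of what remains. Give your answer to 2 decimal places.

Excluded: 71, 1224
Retained (n=9): Σ = 3517
Mean = 3517/9 = 390.7778

390.78 ms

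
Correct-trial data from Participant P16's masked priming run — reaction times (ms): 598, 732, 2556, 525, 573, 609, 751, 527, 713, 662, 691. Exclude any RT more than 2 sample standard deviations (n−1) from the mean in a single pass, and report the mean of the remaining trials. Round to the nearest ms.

n = 11, ΣRT = 8937, M = 812.455
Σ(x−M)² = 3406316.73; s = √(3406316.73/10) = 583.637
Cutoffs: 812.455 ± 2·583.637 → [-354.8, 1979.7]
Outside: 2556 → excluded.
Retained (n=10): Σ = 6381, mean = 6381/10 = 638.100

638 ms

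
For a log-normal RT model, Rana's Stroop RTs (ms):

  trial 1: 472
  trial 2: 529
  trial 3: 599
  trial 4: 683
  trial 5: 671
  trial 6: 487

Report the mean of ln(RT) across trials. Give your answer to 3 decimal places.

ln(RT): 6.1570, 6.2710, 6.3953, 6.5265, 6.5088, 6.1883
Σ ln(RT) = 38.0468
Mean = 38.0468/6 = 6.34113

6.341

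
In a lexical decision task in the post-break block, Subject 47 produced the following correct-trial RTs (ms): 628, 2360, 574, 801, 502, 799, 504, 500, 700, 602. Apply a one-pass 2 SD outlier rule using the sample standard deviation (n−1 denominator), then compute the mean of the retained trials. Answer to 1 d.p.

n = 10, ΣRT = 7970, M = 797.000
Σ(x−M)² = 2829796.00; s = √(2829796.00/9) = 560.733
Cutoffs: 797.000 ± 2·560.733 → [-324.5, 1918.5]
Outside: 2360 → excluded.
Retained (n=9): Σ = 5610, mean = 5610/9 = 623.333

623.3 ms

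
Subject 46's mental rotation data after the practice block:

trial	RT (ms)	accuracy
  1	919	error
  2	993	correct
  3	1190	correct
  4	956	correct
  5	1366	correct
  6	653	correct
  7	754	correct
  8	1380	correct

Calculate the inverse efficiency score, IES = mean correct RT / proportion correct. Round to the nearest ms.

Correct trials (n=7): 993, 1190, 956, 1366, 653, 754, 1380
Mean correct RT = 7292/7 = 1041.7143 ms
Proportion correct = 7/8
IES = 1041.7143 / (7/8) = 1190.531 ms

1191 ms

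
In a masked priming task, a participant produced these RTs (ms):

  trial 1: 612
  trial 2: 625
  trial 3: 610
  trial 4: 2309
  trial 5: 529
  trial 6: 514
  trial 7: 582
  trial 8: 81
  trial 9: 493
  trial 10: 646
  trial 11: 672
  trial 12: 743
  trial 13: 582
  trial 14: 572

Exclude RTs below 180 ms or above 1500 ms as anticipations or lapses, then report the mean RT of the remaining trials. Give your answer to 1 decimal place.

598.3 ms

Excluded: 81, 2309
Retained (n=12): Σ = 7180
Mean = 7180/12 = 598.3333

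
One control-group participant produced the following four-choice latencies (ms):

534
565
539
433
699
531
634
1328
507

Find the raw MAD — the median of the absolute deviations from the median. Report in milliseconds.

32 ms

Sorted: 433, 507, 531, 534, 539, 565, 634, 699, 1328 → median = 539
|x − 539|: 5, 26, 0, 106, 160, 8, 95, 789, 32
Sorted deviations: 0, 5, 8, 26, 32, 95, 106, 160, 789 → MAD = 32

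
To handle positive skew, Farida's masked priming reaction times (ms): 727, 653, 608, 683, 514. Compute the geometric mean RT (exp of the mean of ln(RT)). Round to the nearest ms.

633 ms

ln(RT): 6.5889, 6.4816, 6.4102, 6.5265, 6.2422
Mean ln(RT) = 32.2494/5 = 6.44988
Geometric mean = exp(6.44988) = 632.63 ms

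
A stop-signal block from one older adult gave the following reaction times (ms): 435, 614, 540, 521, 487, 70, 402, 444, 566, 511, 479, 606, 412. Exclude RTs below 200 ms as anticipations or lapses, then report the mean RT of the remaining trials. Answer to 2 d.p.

Excluded: 70
Retained (n=12): Σ = 6017
Mean = 6017/12 = 501.4167

501.42 ms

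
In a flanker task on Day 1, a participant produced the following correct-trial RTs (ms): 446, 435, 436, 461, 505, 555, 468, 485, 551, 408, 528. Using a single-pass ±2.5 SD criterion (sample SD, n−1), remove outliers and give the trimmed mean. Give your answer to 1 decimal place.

479.8 ms

n = 11, ΣRT = 5278, M = 479.818
Σ(x−M)² = 24425.64; s = √(24425.64/10) = 49.422
Cutoffs: 479.818 ± 2.5·49.422 → [356.3, 603.4]
No RTs fall outside the cutoffs; all 11 retained. Mean = 5278/11 = 479.818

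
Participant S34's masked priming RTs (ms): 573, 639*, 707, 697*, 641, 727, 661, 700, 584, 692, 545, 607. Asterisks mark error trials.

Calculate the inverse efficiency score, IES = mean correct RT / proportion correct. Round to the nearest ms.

772 ms

Correct trials (n=10): 573, 707, 641, 727, 661, 700, 584, 692, 545, 607
Mean correct RT = 6437/10 = 643.7000 ms
Proportion correct = 10/12
IES = 643.7000 / (10/12) = 772.440 ms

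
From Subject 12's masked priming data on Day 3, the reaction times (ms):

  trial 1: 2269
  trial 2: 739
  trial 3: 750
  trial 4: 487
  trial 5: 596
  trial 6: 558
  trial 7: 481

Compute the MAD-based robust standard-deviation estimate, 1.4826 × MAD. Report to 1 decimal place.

Sorted: 481, 487, 558, 596, 739, 750, 2269 → median = 596
|x − 596| sorted: 0, 38, 109, 115, 143, 154, 1673 → MAD = 115
Robust SD ≈ 1.4826 × 115 = 170.499

170.5 ms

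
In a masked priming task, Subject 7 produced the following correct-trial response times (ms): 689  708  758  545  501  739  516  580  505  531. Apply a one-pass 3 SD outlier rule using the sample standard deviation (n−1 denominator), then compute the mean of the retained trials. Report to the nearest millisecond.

n = 10, ΣRT = 6072, M = 607.200
Σ(x−M)² = 97419.60; s = √(97419.60/9) = 104.040
Cutoffs: 607.200 ± 3·104.040 → [295.1, 919.3]
No RTs fall outside the cutoffs; all 10 retained. Mean = 6072/10 = 607.200

607 ms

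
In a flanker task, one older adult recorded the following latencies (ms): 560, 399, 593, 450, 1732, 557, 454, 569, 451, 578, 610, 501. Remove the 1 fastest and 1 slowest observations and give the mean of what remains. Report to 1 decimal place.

532.3 ms

Sorted: 399, 450, 451, 454, 501, 557, 560, 569, 578, 593, 610, 1732
Drop lowest 1 (399) and highest 1 (1732)
Remaining (n=10): Σ = 5323, mean = 5323/10 = 532.300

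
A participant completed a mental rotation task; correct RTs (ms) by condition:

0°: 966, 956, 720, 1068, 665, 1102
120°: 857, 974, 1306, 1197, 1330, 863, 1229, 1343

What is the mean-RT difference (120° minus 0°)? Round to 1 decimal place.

M(0°) = 5477/6 = 912.833
M(120°) = 9099/8 = 1137.375
Difference = 1137.375 − 912.833 = 224.542 ms

224.5 ms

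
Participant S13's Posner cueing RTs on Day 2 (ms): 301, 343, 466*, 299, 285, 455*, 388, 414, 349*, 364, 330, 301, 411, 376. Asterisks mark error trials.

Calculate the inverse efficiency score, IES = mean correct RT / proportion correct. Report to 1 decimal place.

Correct trials (n=11): 301, 343, 299, 285, 388, 414, 364, 330, 301, 411, 376
Mean correct RT = 3812/11 = 346.5455 ms
Proportion correct = 11/14
IES = 346.5455 / (11/14) = 441.058 ms

441.1 ms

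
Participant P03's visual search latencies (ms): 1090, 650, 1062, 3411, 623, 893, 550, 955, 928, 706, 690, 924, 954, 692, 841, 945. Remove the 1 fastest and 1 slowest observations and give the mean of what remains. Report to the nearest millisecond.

Sorted: 550, 623, 650, 690, 692, 706, 841, 893, 924, 928, 945, 954, 955, 1062, 1090, 3411
Drop lowest 1 (550) and highest 1 (3411)
Remaining (n=14): Σ = 11953, mean = 11953/14 = 853.786

854 ms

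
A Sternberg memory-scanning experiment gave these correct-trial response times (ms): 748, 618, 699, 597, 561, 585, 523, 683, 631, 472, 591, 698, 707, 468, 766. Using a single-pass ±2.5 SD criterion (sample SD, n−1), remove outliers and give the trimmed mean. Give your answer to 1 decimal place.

n = 15, ΣRT = 9347, M = 623.133
Σ(x−M)² = 122033.73; s = √(122033.73/14) = 93.363
Cutoffs: 623.133 ± 2.5·93.363 → [389.7, 856.5]
No RTs fall outside the cutoffs; all 15 retained. Mean = 9347/15 = 623.133

623.1 ms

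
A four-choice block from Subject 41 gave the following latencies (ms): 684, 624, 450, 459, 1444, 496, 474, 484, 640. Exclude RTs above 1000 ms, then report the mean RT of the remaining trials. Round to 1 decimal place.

538.9 ms

Excluded: 1444
Retained (n=8): Σ = 4311
Mean = 4311/8 = 538.8750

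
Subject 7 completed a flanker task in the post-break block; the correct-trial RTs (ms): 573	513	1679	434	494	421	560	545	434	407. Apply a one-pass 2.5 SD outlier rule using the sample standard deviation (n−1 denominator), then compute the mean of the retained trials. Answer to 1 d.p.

n = 10, ΣRT = 6060, M = 606.000
Σ(x−M)² = 1312442.00; s = √(1312442.00/9) = 381.873
Cutoffs: 606.000 ± 2.5·381.873 → [-348.7, 1560.7]
Outside: 1679 → excluded.
Retained (n=9): Σ = 4381, mean = 4381/9 = 486.778

486.8 ms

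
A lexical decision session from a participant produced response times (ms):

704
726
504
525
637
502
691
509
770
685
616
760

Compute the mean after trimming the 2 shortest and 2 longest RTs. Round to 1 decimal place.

Sorted: 502, 504, 509, 525, 616, 637, 685, 691, 704, 726, 760, 770
Drop lowest 2 (502, 504) and highest 2 (760, 770)
Remaining (n=8): Σ = 5093, mean = 5093/8 = 636.625

636.6 ms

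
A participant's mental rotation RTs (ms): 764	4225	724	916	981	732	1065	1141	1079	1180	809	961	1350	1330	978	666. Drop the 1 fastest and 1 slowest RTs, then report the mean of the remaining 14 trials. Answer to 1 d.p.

Sorted: 666, 724, 732, 764, 809, 916, 961, 978, 981, 1065, 1079, 1141, 1180, 1330, 1350, 4225
Drop lowest 1 (666) and highest 1 (4225)
Remaining (n=14): Σ = 14010, mean = 14010/14 = 1000.714

1000.7 ms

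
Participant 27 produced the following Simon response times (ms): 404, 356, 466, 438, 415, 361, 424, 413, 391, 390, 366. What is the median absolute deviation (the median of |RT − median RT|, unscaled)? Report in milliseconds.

Sorted: 356, 361, 366, 390, 391, 404, 413, 415, 424, 438, 466 → median = 404
|x − 404|: 0, 48, 62, 34, 11, 43, 20, 9, 13, 14, 38
Sorted deviations: 0, 9, 11, 13, 14, 20, 34, 38, 43, 48, 62 → MAD = 20

20 ms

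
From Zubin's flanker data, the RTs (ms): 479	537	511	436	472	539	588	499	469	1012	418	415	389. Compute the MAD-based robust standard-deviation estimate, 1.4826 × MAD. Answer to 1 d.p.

Sorted: 389, 415, 418, 436, 469, 472, 479, 499, 511, 537, 539, 588, 1012 → median = 479
|x − 479| sorted: 0, 7, 10, 20, 32, 43, 58, 60, 61, 64, 90, 109, 533 → MAD = 58
Robust SD ≈ 1.4826 × 58 = 85.991

86.0 ms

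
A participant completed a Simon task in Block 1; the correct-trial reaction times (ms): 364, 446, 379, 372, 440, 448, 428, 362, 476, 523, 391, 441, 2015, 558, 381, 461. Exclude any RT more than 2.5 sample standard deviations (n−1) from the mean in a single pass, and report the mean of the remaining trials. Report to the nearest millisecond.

n = 16, ΣRT = 8485, M = 530.312
Σ(x−M)² = 2399005.44; s = √(2399005.44/15) = 399.917
Cutoffs: 530.312 ± 2.5·399.917 → [-469.5, 1530.1]
Outside: 2015 → excluded.
Retained (n=15): Σ = 6470, mean = 6470/15 = 431.333

431 ms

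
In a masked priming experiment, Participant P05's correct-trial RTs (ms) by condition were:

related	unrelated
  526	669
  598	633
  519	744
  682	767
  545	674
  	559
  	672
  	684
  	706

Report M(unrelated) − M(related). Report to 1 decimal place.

M(related) = 2870/5 = 574.000
M(unrelated) = 6108/9 = 678.667
Difference = 678.667 − 574.000 = 104.667 ms

104.7 ms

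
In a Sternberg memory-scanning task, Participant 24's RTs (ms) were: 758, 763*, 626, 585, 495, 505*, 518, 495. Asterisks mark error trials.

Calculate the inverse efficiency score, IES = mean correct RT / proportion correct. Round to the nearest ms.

Correct trials (n=6): 758, 626, 585, 495, 518, 495
Mean correct RT = 3477/6 = 579.5000 ms
Proportion correct = 6/8
IES = 579.5000 / (6/8) = 772.667 ms

773 ms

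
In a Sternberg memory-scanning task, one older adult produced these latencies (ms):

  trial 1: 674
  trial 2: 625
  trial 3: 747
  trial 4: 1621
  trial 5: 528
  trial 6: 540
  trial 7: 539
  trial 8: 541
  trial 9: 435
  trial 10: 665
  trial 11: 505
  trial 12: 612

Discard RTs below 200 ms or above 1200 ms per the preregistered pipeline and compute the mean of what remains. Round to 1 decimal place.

Excluded: 1621
Retained (n=11): Σ = 6411
Mean = 6411/11 = 582.8182

582.8 ms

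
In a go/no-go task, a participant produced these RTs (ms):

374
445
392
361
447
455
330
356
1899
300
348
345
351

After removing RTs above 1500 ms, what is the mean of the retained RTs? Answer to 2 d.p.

Excluded: 1899
Retained (n=12): Σ = 4504
Mean = 4504/12 = 375.3333

375.33 ms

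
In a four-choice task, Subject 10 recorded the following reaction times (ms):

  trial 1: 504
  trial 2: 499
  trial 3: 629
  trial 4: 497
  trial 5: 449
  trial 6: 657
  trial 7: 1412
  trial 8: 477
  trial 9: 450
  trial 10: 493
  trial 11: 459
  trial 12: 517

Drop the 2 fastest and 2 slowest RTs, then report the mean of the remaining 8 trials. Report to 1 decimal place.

Sorted: 449, 450, 459, 477, 493, 497, 499, 504, 517, 629, 657, 1412
Drop lowest 2 (449, 450) and highest 2 (657, 1412)
Remaining (n=8): Σ = 4075, mean = 4075/8 = 509.375

509.4 ms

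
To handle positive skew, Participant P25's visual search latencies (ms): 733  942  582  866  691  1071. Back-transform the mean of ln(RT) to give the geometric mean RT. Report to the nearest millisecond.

ln(RT): 6.5971, 6.8480, 6.3665, 6.7639, 6.5381, 6.9763
Mean ln(RT) = 40.0900/6 = 6.68167
Geometric mean = exp(6.68167) = 797.65 ms

798 ms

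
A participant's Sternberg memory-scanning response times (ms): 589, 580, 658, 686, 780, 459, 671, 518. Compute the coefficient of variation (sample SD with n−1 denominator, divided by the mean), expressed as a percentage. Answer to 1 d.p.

n = 8, Σ = 4941, M = 617.6250
Σ(x−M)² = 72841.875; s = √(72841.875/7) = 102.0097
CV = 102.0097 / 617.6250 = 0.16516 = 16.516%

16.5%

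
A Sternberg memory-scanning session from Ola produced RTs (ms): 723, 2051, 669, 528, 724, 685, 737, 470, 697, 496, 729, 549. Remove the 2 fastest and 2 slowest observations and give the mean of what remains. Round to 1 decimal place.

Sorted: 470, 496, 528, 549, 669, 685, 697, 723, 724, 729, 737, 2051
Drop lowest 2 (470, 496) and highest 2 (737, 2051)
Remaining (n=8): Σ = 5304, mean = 5304/8 = 663.000

663.0 ms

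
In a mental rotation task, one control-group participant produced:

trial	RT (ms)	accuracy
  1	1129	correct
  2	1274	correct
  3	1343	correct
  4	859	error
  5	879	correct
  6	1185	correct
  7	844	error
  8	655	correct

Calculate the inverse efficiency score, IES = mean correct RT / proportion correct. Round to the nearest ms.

1437 ms

Correct trials (n=6): 1129, 1274, 1343, 879, 1185, 655
Mean correct RT = 6465/6 = 1077.5000 ms
Proportion correct = 6/8
IES = 1077.5000 / (6/8) = 1436.667 ms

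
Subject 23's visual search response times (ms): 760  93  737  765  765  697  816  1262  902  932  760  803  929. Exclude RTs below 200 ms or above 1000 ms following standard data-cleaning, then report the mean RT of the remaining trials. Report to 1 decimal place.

Excluded: 93, 1262
Retained (n=11): Σ = 8866
Mean = 8866/11 = 806.0000

806.0 ms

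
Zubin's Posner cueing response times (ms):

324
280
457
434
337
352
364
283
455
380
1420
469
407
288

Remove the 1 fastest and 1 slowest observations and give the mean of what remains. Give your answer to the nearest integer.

Sorted: 280, 283, 288, 324, 337, 352, 364, 380, 407, 434, 455, 457, 469, 1420
Drop lowest 1 (280) and highest 1 (1420)
Remaining (n=12): Σ = 4550, mean = 4550/12 = 379.167

379 ms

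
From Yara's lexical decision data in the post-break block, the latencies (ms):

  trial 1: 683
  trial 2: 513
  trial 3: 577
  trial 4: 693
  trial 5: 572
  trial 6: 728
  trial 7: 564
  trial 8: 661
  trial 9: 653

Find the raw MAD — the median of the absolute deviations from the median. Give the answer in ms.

Sorted: 513, 564, 572, 577, 653, 661, 683, 693, 728 → median = 653
|x − 653|: 30, 140, 76, 40, 81, 75, 89, 8, 0
Sorted deviations: 0, 8, 30, 40, 75, 76, 81, 89, 140 → MAD = 75

75 ms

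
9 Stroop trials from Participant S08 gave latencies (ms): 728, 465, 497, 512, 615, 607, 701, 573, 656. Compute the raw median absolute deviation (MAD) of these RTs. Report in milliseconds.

94 ms

Sorted: 465, 497, 512, 573, 607, 615, 656, 701, 728 → median = 607
|x − 607|: 121, 142, 110, 95, 8, 0, 94, 34, 49
Sorted deviations: 0, 8, 34, 49, 94, 95, 110, 121, 142 → MAD = 94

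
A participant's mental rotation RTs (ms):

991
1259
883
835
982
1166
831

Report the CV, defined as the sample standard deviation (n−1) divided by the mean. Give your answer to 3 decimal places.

n = 7, Σ = 6947, M = 992.4286
Σ(x−M)² = 164115.714; s = √(164115.714/6) = 165.3863
CV = 165.3863 / 992.4286 = 0.16665

0.167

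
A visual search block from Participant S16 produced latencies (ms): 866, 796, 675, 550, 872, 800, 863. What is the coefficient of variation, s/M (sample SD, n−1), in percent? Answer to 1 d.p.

n = 7, Σ = 5422, M = 774.5714
Σ(x−M)² = 87123.714; s = √(87123.714/6) = 120.5015
CV = 120.5015 / 774.5714 = 0.15557 = 15.557%

15.6%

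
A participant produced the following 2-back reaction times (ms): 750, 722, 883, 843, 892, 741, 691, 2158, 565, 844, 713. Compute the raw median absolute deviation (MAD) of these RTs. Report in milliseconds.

93 ms

Sorted: 565, 691, 713, 722, 741, 750, 843, 844, 883, 892, 2158 → median = 750
|x − 750|: 0, 28, 133, 93, 142, 9, 59, 1408, 185, 94, 37
Sorted deviations: 0, 9, 28, 37, 59, 93, 94, 133, 142, 185, 1408 → MAD = 93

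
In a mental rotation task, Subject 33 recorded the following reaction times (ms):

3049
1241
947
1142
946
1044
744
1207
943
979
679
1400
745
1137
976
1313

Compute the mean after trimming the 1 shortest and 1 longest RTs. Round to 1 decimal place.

1054.6 ms

Sorted: 679, 744, 745, 943, 946, 947, 976, 979, 1044, 1137, 1142, 1207, 1241, 1313, 1400, 3049
Drop lowest 1 (679) and highest 1 (3049)
Remaining (n=14): Σ = 14764, mean = 14764/14 = 1054.571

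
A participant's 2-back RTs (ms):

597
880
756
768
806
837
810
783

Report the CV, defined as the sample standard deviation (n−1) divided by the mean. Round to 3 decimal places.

n = 8, Σ = 6237, M = 779.6250
Σ(x−M)² = 49041.875; s = √(49041.875/7) = 83.7017
CV = 83.7017 / 779.6250 = 0.10736

0.107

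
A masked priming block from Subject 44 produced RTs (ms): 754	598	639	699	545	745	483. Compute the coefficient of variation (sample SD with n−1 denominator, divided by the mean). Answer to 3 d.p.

0.161

n = 7, Σ = 4463, M = 637.5714
Σ(x−M)² = 62899.714; s = √(62899.714/6) = 102.3879
CV = 102.3879 / 637.5714 = 0.16059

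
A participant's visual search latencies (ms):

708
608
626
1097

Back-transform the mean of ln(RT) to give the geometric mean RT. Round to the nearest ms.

ln(RT): 6.5624, 6.4102, 6.4394, 7.0003
Mean ln(RT) = 26.4123/4 = 6.60308
Geometric mean = exp(6.60308) = 737.36 ms

737 ms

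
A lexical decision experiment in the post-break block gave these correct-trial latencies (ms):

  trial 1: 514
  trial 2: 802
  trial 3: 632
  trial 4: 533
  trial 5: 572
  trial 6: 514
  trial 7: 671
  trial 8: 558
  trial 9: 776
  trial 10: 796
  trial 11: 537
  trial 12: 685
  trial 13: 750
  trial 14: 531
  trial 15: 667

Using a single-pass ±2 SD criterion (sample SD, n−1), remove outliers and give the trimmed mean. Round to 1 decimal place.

n = 15, ΣRT = 9538, M = 635.867
Σ(x−M)² = 161737.73; s = √(161737.73/14) = 107.483
Cutoffs: 635.867 ± 2·107.483 → [420.9, 850.8]
No RTs fall outside the cutoffs; all 15 retained. Mean = 9538/15 = 635.867

635.9 ms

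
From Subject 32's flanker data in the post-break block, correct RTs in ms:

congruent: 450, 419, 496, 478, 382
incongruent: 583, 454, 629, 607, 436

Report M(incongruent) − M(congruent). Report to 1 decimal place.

96.8 ms

M(congruent) = 2225/5 = 445.000
M(incongruent) = 2709/5 = 541.800
Difference = 541.800 − 445.000 = 96.800 ms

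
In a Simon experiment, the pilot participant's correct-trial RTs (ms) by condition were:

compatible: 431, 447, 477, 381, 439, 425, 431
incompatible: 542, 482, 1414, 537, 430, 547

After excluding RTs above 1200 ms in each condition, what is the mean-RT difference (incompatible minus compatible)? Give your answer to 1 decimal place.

74.6 ms

incompatible: exclude 1414
M(compatible) = 3031/7 = 433.000
M(incompatible) = 2538/5 = 507.600
Difference = 507.600 − 433.000 = 74.600 ms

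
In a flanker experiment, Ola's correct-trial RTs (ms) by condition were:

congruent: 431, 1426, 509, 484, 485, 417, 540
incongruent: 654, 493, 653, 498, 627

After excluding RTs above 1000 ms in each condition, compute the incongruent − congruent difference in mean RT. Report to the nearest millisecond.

congruent: exclude 1426
M(congruent) = 2866/6 = 477.667
M(incongruent) = 2925/5 = 585.000
Difference = 585.000 − 477.667 = 107.333 ms

107 ms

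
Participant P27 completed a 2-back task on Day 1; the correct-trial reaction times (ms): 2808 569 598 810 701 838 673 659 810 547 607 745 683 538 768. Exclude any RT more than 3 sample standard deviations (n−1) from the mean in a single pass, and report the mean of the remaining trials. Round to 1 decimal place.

n = 15, ΣRT = 12354, M = 823.600
Σ(x−M)² = 4352969.60; s = √(4352969.60/14) = 557.608
Cutoffs: 823.600 ± 3·557.608 → [-849.2, 2496.4]
Outside: 2808 → excluded.
Retained (n=14): Σ = 9546, mean = 9546/14 = 681.857

681.9 ms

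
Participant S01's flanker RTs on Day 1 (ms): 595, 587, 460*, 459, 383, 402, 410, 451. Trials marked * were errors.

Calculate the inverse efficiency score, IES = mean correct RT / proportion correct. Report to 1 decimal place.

536.7 ms

Correct trials (n=7): 595, 587, 459, 383, 402, 410, 451
Mean correct RT = 3287/7 = 469.5714 ms
Proportion correct = 7/8
IES = 469.5714 / (7/8) = 536.653 ms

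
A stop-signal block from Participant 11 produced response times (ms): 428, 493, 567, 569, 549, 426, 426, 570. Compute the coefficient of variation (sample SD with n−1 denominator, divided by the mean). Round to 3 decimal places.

0.136

n = 8, Σ = 4028, M = 503.5000
Σ(x−M)² = 32638.000; s = √(32638.000/7) = 68.2830
CV = 68.2830 / 503.5000 = 0.13562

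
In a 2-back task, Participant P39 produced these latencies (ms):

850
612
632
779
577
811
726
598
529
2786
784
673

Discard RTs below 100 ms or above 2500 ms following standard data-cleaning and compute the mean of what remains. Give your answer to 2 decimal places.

Excluded: 2786
Retained (n=11): Σ = 7571
Mean = 7571/11 = 688.2727

688.27 ms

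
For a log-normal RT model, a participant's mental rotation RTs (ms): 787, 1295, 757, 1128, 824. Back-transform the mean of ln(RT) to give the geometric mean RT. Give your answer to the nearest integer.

936 ms

ln(RT): 6.6682, 7.1663, 6.6294, 7.0282, 6.7142
Mean ln(RT) = 34.2062/5 = 6.84125
Geometric mean = exp(6.84125) = 935.65 ms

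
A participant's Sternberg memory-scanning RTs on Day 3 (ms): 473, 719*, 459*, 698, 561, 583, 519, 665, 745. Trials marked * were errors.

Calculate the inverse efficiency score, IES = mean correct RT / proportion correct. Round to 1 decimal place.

779.5 ms

Correct trials (n=7): 473, 698, 561, 583, 519, 665, 745
Mean correct RT = 4244/7 = 606.2857 ms
Proportion correct = 7/9
IES = 606.2857 / (7/9) = 779.510 ms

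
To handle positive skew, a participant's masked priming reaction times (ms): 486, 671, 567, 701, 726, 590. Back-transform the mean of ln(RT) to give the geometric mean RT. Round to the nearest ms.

ln(RT): 6.1862, 6.5088, 6.3404, 6.5525, 6.5876, 6.3801
Mean ln(RT) = 38.5555/6 = 6.42592
Geometric mean = exp(6.42592) = 617.65 ms

618 ms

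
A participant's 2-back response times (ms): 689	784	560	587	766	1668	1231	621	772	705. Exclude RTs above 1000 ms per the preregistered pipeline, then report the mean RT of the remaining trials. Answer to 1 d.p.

685.5 ms

Excluded: 1231, 1668
Retained (n=8): Σ = 5484
Mean = 5484/8 = 685.5000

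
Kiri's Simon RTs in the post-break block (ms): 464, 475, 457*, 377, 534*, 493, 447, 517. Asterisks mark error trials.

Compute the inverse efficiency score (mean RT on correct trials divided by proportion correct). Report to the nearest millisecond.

616 ms

Correct trials (n=6): 464, 475, 377, 493, 447, 517
Mean correct RT = 2773/6 = 462.1667 ms
Proportion correct = 6/8
IES = 462.1667 / (6/8) = 616.222 ms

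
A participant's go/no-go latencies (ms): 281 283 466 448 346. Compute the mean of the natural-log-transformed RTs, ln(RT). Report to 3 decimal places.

5.876

ln(RT): 5.6384, 5.6454, 6.1442, 6.1048, 5.8464
Σ ln(RT) = 29.3792
Mean = 29.3792/5 = 5.87584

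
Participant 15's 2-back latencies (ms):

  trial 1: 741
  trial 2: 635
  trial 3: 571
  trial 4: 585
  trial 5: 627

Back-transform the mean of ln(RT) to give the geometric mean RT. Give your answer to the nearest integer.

ln(RT): 6.6080, 6.4536, 6.3474, 6.3716, 6.4409
Mean ln(RT) = 32.2216/5 = 6.44431
Geometric mean = exp(6.44431) = 629.12 ms

629 ms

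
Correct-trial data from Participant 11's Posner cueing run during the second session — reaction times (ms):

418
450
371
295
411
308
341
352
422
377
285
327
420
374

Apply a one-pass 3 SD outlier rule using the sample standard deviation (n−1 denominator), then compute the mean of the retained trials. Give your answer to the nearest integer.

368 ms

n = 14, ΣRT = 5151, M = 367.929
Σ(x−M)² = 35302.93; s = √(35302.93/13) = 52.112
Cutoffs: 367.929 ± 3·52.112 → [211.6, 524.3]
No RTs fall outside the cutoffs; all 14 retained. Mean = 5151/14 = 367.929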